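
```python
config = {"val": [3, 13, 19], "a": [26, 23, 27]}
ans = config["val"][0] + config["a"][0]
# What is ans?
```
Trace:
  config={'val': [3, 13, 19], 'a': [26, 23, 27]}
  config={'val': [3, 13, 19], 'a': [26, 23, 27]}, ans=29

Final answer: 29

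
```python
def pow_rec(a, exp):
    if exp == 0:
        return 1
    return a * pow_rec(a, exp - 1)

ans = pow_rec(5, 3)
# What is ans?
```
Call trace:
pow_rec(a=5, exp=3)
  pow_rec(a=5, exp=2)
    pow_rec(a=5, exp=1)
      pow_rec(a=5, exp=0)
      -> return 1
    -> return 5
  -> return 25
-> return 125

Final answer: 125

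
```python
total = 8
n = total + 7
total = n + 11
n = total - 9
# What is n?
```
Trace:
  total=8
  total=8, n=15
  total=26, n=15
  total=26, n=17

Final answer: 17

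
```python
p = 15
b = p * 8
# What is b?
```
Trace:
  p=15
  p=15, b=120

Final answer: 120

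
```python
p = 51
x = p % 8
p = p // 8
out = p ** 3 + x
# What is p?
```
Trace:
  p=51
  p=51, x=3
  p=6, x=3
  p=6, x=3, out=219

Final answer: 6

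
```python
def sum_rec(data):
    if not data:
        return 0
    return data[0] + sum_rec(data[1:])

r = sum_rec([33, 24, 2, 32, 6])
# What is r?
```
Call trace:
sum_rec(data=[33, 24, 2, 32, 6])
  sum_rec(data=[24, 2, 32, 6])
    sum_rec(data=[2, 32, 6])
      sum_rec(data=[32, 6])
        sum_rec(data=[6])
          sum_rec(data=[])
          -> return 0
        -> return 6
      -> return 38
    -> return 40
  -> return 64
-> return 97

Final answer: 97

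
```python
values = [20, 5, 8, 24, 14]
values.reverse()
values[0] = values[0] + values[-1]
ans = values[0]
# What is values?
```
Trace:
  values=[20, 5, 8, 24, 14]
  values=[14, 24, 8, 5, 20]
  values=[34, 24, 8, 5, 20]
  values=[34, 24, 8, 5, 20], ans=34

Final answer: [34, 24, 8, 5, 20]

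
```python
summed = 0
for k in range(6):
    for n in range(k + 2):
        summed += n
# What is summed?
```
Trace:
  summed=0
  summed=0, k=0, n=0
  summed=1, k=0, n=1
  summed=1, k=1, n=0
  summed=2, k=1, n=1
  summed=4, k=1, n=2
  summed=4, k=2, n=0
  summed=5, k=2, n=1
  summed=7, k=2, n=2
  summed=10, k=2, n=3
  summed=10, k=3, n=0
  summed=11, k=3, n=1
  summed=13, k=3, n=2
  summed=16, k=3, n=3
  summed=20, k=3, n=4
  summed=20, k=4, n=0
  summed=21, k=4, n=1
  summed=23, k=4, n=2
  summed=26, k=4, n=3
  summed=30, k=4, n=4
  summed=35, k=4, n=5
  summed=35, k=5, n=0
  summed=36, k=5, n=1
  summed=38, k=5, n=2
  summed=41, k=5, n=3
  summed=45, k=5, n=4
  summed=50, k=5, n=5
  summed=56, k=5, n=6

Final answer: 56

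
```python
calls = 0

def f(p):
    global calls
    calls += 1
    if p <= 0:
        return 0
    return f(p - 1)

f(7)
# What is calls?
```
Call trace:
f(p=7)
  f(p=6)
    f(p=5)
      f(p=4)
        f(p=3)
          f(p=2)
            f(p=1)
              f(p=0)
              -> return 0
            -> return 0
          -> return 0
        -> return 0
      -> return 0
    -> return 0
  -> return 0
-> return 0

calls is incremented once per call. f is entered once for each p = 7, 6, 5, 4, 3, 2, 1, 0 (the p <= 0 call returns without recursing), i.e. 7 + 1 calls.
calls = 8

Final answer: 8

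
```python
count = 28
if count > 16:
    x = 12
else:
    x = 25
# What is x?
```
Trace:
  count=28
  count=28, x=12

Final answer: 12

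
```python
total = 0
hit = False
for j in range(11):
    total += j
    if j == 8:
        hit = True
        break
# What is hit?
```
Trace:
  total=0
  total=0, hit=False
  total=0, hit=False, j=0
  total=1, hit=False, j=1
  total=3, hit=False, j=2
  total=6, hit=False, j=3
  total=10, hit=False, j=4
  total=15, hit=False, j=5
  total=21, hit=False, j=6
  total=28, hit=False, j=7
  total=36, hit=True, j=8

Final answer: True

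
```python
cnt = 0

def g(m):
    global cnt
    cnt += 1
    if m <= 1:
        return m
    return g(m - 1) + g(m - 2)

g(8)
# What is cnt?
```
Call trace (a repeated sub-call is expanded the first time; later identical calls just restate its return value):
g(m=8)
  g(m=7)
    g(m=6)
      g(m=5)
        g(m=4)
          g(m=3)
            g(m=2)
              g(m=1)
              -> return 1
              g(m=0)
              -> return 0
            -> return 1
            g(m=1)
            -> return 1
          -> return 2
          g(m=2) -> return 1  (same call as traced above)
        -> return 3
        g(m=3) -> return 2  (same call as traced above)
      -> return 5
      g(m=4) -> return 3  (same call as traced above)
    -> return 8
    g(m=5) -> return 5  (same call as traced above)
  -> return 13
  g(m=6) -> return 8  (same call as traced above)
-> return 21

cnt is incremented once per call, so count the calls in each subtree. Let C(m) = number of calls made by g(m).
C(0) = C(1) = 1 (base case, no recursion); C(m) = 1 + C(m - 1) + C(m - 2) otherwise.
C(2) = 1 + C(1) + C(0) = 1 + 1 + 1 = 3
C(3) = 1 + C(2) + C(1) = 1 + 3 + 1 = 5
C(4) = 1 + C(3) + C(2) = 1 + 5 + 3 = 9
C(5) = 1 + C(4) + C(3) = 1 + 9 + 5 = 15
C(6) = 1 + C(5) + C(4) = 1 + 15 + 9 = 25
C(7) = 1 + C(6) + C(5) = 1 + 25 + 15 = 41
C(8) = 1 + C(7) + C(6) = 1 + 41 + 25 = 67
cnt = C(8) = 67

Final answer: 67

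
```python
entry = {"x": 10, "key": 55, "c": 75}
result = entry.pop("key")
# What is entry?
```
Trace:
  entry={'x': 10, 'key': 55, 'c': 75}
  entry={'x': 10, 'c': 75}, result=55

Final answer: {'x': 10, 'c': 75}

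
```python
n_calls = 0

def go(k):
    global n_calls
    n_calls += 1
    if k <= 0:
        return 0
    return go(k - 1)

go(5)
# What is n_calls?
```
Call trace:
go(k=5)
  go(k=4)
    go(k=3)
      go(k=2)
        go(k=1)
          go(k=0)
          -> return 0
        -> return 0
      -> return 0
    -> return 0
  -> return 0
-> return 0

n_calls is incremented once per call. go is entered once for each k = 5, 4, 3, 2, 1, 0 (the k <= 0 call returns without recursing), i.e. 5 + 1 calls.
n_calls = 6

Final answer: 6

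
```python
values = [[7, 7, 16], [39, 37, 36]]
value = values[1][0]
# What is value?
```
Trace:
  values=[[7, 7, 16], [39, 37, 36]]
  values=[[7, 7, 16], [39, 37, 36]], value=39

Final answer: 39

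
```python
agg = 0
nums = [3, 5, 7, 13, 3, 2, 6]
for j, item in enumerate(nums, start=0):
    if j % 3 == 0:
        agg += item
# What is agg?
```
Trace:
  agg=0
  agg=3, j=0, item=3
  agg=3, j=1, item=5
  agg=3, j=2, item=7
  agg=16, j=3, item=13
  agg=16, j=4, item=3
  agg=16, j=5, item=2
  agg=22, j=6, item=6

Final answer: 22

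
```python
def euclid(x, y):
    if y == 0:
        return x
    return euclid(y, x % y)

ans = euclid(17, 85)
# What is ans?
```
Call trace:
euclid(x=17, y=85)
  euclid(x=85, y=17)
    euclid(x=17, y=0)
    -> return 17
  -> return 17
-> return 17

Final answer: 17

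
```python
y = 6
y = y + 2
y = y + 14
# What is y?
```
Trace:
  y=6
  y=8
  y=22

Final answer: 22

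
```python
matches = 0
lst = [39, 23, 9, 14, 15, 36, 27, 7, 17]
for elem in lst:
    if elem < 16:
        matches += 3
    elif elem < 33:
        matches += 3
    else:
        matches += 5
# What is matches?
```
Trace:
  matches=0
  matches=5, elem=39
  matches=8, elem=23
  matches=11, elem=9
  matches=14, elem=14
  matches=17, elem=15
  matches=22, elem=36
  matches=25, elem=27
  matches=28, elem=7
  matches=31, elem=17

Final answer: 31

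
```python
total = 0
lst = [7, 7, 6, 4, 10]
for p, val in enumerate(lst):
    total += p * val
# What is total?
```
Trace:
  total=0
  total=0, p=0, val=7
  total=7, p=1, val=7
  total=19, p=2, val=6
  total=31, p=3, val=4
  total=71, p=4, val=10

Final answer: 71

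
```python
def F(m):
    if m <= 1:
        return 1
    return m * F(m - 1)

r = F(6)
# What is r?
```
Call trace:
F(m=6)
  F(m=5)
    F(m=4)
      F(m=3)
        F(m=2)
          F(m=1)
          -> return 1
        -> return 2
      -> return 6
    -> return 24
  -> return 120
-> return 720

Final answer: 720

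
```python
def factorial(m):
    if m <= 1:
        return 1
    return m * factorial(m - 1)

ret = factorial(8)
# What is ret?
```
Call trace:
factorial(m=8)
  factorial(m=7)
    factorial(m=6)
      factorial(m=5)
        factorial(m=4)
          factorial(m=3)
            factorial(m=2)
              factorial(m=1)
              -> return 1
            -> return 2
          -> return 6
        -> return 24
      -> return 120
    -> return 720
  -> return 5040
-> return 40320

Final answer: 40320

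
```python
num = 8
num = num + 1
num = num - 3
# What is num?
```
Trace:
  num=8
  num=9
  num=6

Final answer: 6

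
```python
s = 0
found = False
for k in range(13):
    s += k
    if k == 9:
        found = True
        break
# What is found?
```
Trace:
  s=0
  s=0, found=False
  s=0, found=False, k=0
  s=1, found=False, k=1
  s=3, found=False, k=2
  s=6, found=False, k=3
  s=10, found=False, k=4
  s=15, found=False, k=5
  s=21, found=False, k=6
  s=28, found=False, k=7
  s=36, found=False, k=8
  s=45, found=True, k=9

Final answer: True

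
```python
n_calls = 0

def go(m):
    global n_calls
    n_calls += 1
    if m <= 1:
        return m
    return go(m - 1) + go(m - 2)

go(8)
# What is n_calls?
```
Call trace (a repeated sub-call is expanded the first time; later identical calls just restate its return value):
go(m=8)
  go(m=7)
    go(m=6)
      go(m=5)
        go(m=4)
          go(m=3)
            go(m=2)
              go(m=1)
              -> return 1
              go(m=0)
              -> return 0
            -> return 1
            go(m=1)
            -> return 1
          -> return 2
          go(m=2) -> return 1  (same call as traced above)
        -> return 3
        go(m=3) -> return 2  (same call as traced above)
      -> return 5
      go(m=4) -> return 3  (same call as traced above)
    -> return 8
    go(m=5) -> return 5  (same call as traced above)
  -> return 13
  go(m=6) -> return 8  (same call as traced above)
-> return 21

n_calls is incremented once per call, so count the calls in each subtree. Let C(m) = number of calls made by go(m).
C(0) = C(1) = 1 (base case, no recursion); C(m) = 1 + C(m - 1) + C(m - 2) otherwise.
C(2) = 1 + C(1) + C(0) = 1 + 1 + 1 = 3
C(3) = 1 + C(2) + C(1) = 1 + 3 + 1 = 5
C(4) = 1 + C(3) + C(2) = 1 + 5 + 3 = 9
C(5) = 1 + C(4) + C(3) = 1 + 9 + 5 = 15
C(6) = 1 + C(5) + C(4) = 1 + 15 + 9 = 25
C(7) = 1 + C(6) + C(5) = 1 + 25 + 15 = 41
C(8) = 1 + C(7) + C(6) = 1 + 41 + 25 = 67
n_calls = C(8) = 67

Final answer: 67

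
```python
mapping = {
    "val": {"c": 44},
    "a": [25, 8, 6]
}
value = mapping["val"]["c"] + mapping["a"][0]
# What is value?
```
Trace:
  mapping={'val': {'c': 44}, 'a': [25, 8, 6]}
  mapping={'val': {'c': 44}, 'a': [25, 8, 6]}, value=69

Final answer: 69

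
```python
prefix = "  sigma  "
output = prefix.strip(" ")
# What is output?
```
Trace:
  prefix='  sigma  '
  prefix='  sigma  ', output='sigma'

Final answer: 'sigma'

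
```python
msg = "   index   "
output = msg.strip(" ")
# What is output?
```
Trace:
  msg='   index   '
  msg='   index   ', output='index'

Final answer: 'index'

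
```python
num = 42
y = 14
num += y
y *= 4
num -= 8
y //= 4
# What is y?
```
Trace:
  num=42
  num=42, y=14
  num=56, y=14
  num=56, y=56
  num=48, y=56
  num=48, y=14

Final answer: 14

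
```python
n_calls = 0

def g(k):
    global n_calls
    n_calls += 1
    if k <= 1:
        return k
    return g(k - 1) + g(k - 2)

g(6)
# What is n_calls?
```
Call trace (a repeated sub-call is expanded the first time; later identical calls just restate its return value):
g(k=6)
  g(k=5)
    g(k=4)
      g(k=3)
        g(k=2)
          g(k=1)
          -> return 1
          g(k=0)
          -> return 0
        -> return 1
        g(k=1)
        -> return 1
      -> return 2
      g(k=2) -> return 1  (same call as traced above)
    -> return 3
    g(k=3) -> return 2  (same call as traced above)
  -> return 5
  g(k=4) -> return 3  (same call as traced above)
-> return 8

n_calls is incremented once per call, so count the calls in each subtree. Let C(k) = number of calls made by g(k).
C(0) = C(1) = 1 (base case, no recursion); C(k) = 1 + C(k - 1) + C(k - 2) otherwise.
C(2) = 1 + C(1) + C(0) = 1 + 1 + 1 = 3
C(3) = 1 + C(2) + C(1) = 1 + 3 + 1 = 5
C(4) = 1 + C(3) + C(2) = 1 + 5 + 3 = 9
C(5) = 1 + C(4) + C(3) = 1 + 9 + 5 = 15
C(6) = 1 + C(5) + C(4) = 1 + 15 + 9 = 25
n_calls = C(6) = 25

Final answer: 25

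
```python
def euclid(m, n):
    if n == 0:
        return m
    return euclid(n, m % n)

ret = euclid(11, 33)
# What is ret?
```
Call trace:
euclid(m=11, n=33)
  euclid(m=33, n=11)
    euclid(m=11, n=0)
    -> return 11
  -> return 11
-> return 11

Final answer: 11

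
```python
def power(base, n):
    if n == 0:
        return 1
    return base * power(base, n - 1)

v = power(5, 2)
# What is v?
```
Call trace:
power(base=5, n=2)
  power(base=5, n=1)
    power(base=5, n=0)
    -> return 1
  -> return 5
-> return 25

Final answer: 25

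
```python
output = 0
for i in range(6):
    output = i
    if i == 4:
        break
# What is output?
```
Trace:
  output=0
  output=0, i=0
  output=1, i=1
  output=2, i=2
  output=3, i=3
  output=4, i=4

Final answer: 4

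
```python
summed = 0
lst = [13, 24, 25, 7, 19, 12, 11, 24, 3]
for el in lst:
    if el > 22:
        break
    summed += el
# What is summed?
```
Trace:
  summed=0
  summed=13, el=13
  summed=13, el=24

Final answer: 13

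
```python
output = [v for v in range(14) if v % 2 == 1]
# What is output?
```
Trace:
  v=0
  v=1
  v=2
  v=3
  v=4
  v=5
  v=6
  v=7
  v=8
  v=9
  v=10
  v=11
  v=12
  v=13
  output=[1, 3, 5, 7, 9, 11, 13]

Final answer: [1, 3, 5, 7, 9, 11, 13]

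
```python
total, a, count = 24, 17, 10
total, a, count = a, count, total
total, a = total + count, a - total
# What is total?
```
Trace:
  total=24, a=17, count=10
  total=17, a=10, count=24
  total=41, a=-7, count=24

Final answer: 41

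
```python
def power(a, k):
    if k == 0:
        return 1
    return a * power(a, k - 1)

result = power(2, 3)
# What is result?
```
Call trace:
power(a=2, k=3)
  power(a=2, k=2)
    power(a=2, k=1)
      power(a=2, k=0)
      -> return 1
    -> return 2
  -> return 4
-> return 8

Final answer: 8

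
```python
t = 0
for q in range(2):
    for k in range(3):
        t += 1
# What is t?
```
Trace:
  t=0
  t=1, q=0, k=0
  t=2, q=0, k=1
  t=3, q=0, k=2
  t=4, q=1, k=0
  t=5, q=1, k=1
  t=6, q=1, k=2

Final answer: 6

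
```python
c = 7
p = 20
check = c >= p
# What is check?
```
Trace:
  c=7
  c=7, p=20
  c=7, p=20, check=False

Final answer: False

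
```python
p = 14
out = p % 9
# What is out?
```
Trace:
  p=14
  p=14, out=5

Final answer: 5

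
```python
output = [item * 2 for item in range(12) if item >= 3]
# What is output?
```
Trace:
  item=0
  item=1
  item=2
  item=3
  item=4
  item=5
  item=6
  item=7
  item=8
  item=9
  item=10
  item=11
  output=[6, 8, 10, 12, 14, 16, 18, 20, 22]

Final answer: [6, 8, 10, 12, 14, 16, 18, 20, 22]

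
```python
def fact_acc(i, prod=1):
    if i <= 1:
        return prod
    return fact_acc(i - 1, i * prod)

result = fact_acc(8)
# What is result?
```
Call trace:
fact_acc(i=8, prod=1)
  fact_acc(i=7, prod=8)
    fact_acc(i=6, prod=56)
      fact_acc(i=5, prod=336)
        fact_acc(i=4, prod=1680)
          fact_acc(i=3, prod=6720)
            fact_acc(i=2, prod=20160)
              fact_acc(i=1, prod=40320)
              -> return 40320
            -> return 40320
          -> return 40320
        -> return 40320
      -> return 40320
    -> return 40320
  -> return 40320
-> return 40320

Final answer: 40320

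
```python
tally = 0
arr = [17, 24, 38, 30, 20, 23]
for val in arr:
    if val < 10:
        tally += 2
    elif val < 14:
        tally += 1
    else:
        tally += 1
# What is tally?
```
Trace:
  tally=0
  tally=1, val=17
  tally=2, val=24
  tally=3, val=38
  tally=4, val=30
  tally=5, val=20
  tally=6, val=23

Final answer: 6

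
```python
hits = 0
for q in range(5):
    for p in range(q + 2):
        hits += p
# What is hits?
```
Trace:
  hits=0
  hits=0, q=0, p=0
  hits=1, q=0, p=1
  hits=1, q=1, p=0
  hits=2, q=1, p=1
  hits=4, q=1, p=2
  hits=4, q=2, p=0
  hits=5, q=2, p=1
  hits=7, q=2, p=2
  hits=10, q=2, p=3
  hits=10, q=3, p=0
  hits=11, q=3, p=1
  hits=13, q=3, p=2
  hits=16, q=3, p=3
  hits=20, q=3, p=4
  hits=20, q=4, p=0
  hits=21, q=4, p=1
  hits=23, q=4, p=2
  hits=26, q=4, p=3
  hits=30, q=4, p=4
  hits=35, q=4, p=5

Final answer: 35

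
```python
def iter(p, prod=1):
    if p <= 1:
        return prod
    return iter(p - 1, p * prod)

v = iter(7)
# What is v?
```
Call trace:
iter(p=7, prod=1)
  iter(p=6, prod=7)
    iter(p=5, prod=42)
      iter(p=4, prod=210)
        iter(p=3, prod=840)
          iter(p=2, prod=2520)
            iter(p=1, prod=5040)
            -> return 5040
          -> return 5040
        -> return 5040
      -> return 5040
    -> return 5040
  -> return 5040
-> return 5040

Final answer: 5040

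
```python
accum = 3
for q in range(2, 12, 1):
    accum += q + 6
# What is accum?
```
Trace:
  accum=3
  accum=11, q=2
  accum=20, q=3
  accum=30, q=4
  accum=41, q=5
  accum=53, q=6
  accum=66, q=7
  accum=80, q=8
  accum=95, q=9
  accum=111, q=10
  accum=128, q=11

Final answer: 128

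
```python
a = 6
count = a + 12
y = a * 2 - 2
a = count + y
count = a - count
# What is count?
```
Trace:
  a=6
  a=6, count=18
  a=6, count=18, y=10
  a=28, count=18, y=10
  a=28, count=10, y=10

Final answer: 10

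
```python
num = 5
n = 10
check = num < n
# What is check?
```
Trace:
  num=5
  num=5, n=10
  num=5, n=10, check=True

Final answer: True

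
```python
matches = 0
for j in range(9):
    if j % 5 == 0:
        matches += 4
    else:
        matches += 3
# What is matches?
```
Trace:
  matches=0
  matches=4, j=0
  matches=7, j=1
  matches=10, j=2
  matches=13, j=3
  matches=16, j=4
  matches=20, j=5
  matches=23, j=6
  matches=26, j=7
  matches=29, j=8

Final answer: 29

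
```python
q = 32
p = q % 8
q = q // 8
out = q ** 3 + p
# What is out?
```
Trace:
  q=32
  q=32, p=0
  q=4, p=0
  q=4, p=0, out=64

Final answer: 64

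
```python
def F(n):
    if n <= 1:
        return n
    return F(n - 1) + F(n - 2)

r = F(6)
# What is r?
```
Call trace (a repeated sub-call is expanded the first time; later identical calls just restate its return value):
F(n=6)
  F(n=5)
    F(n=4)
      F(n=3)
        F(n=2)
          F(n=1)
          -> return 1
          F(n=0)
          -> return 0
        -> return 1
        F(n=1)
        -> return 1
      -> return 2
      F(n=2) -> return 1  (same call as traced above)
    -> return 3
    F(n=3) -> return 2  (same call as traced above)
  -> return 5
  F(n=4) -> return 3  (same call as traced above)
-> return 8

Final answer: 8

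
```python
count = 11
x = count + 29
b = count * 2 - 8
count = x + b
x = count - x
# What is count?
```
Trace:
  count=11
  count=11, x=40
  count=11, x=40, b=14
  count=54, x=40, b=14
  count=54, x=14, b=14

Final answer: 54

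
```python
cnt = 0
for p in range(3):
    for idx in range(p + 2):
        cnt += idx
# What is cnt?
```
Trace:
  cnt=0
  cnt=0, p=0, idx=0
  cnt=1, p=0, idx=1
  cnt=1, p=1, idx=0
  cnt=2, p=1, idx=1
  cnt=4, p=1, idx=2
  cnt=4, p=2, idx=0
  cnt=5, p=2, idx=1
  cnt=7, p=2, idx=2
  cnt=10, p=2, idx=3

Final answer: 10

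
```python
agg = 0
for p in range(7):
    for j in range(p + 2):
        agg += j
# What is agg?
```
Trace:
  agg=0
  agg=0, p=0, j=0
  agg=1, p=0, j=1
  agg=1, p=1, j=0
  agg=2, p=1, j=1
  agg=4, p=1, j=2
  agg=4, p=2, j=0
  agg=5, p=2, j=1
  agg=7, p=2, j=2
  agg=10, p=2, j=3
  agg=10, p=3, j=0
  agg=11, p=3, j=1
  agg=13, p=3, j=2
  agg=16, p=3, j=3
  agg=20, p=3, j=4
  agg=20, p=4, j=0
  agg=21, p=4, j=1
  agg=23, p=4, j=2
  agg=26, p=4, j=3
  agg=30, p=4, j=4
  agg=35, p=4, j=5
  agg=35, p=5, j=0
  agg=36, p=5, j=1
  agg=38, p=5, j=2
  agg=41, p=5, j=3
  agg=45, p=5, j=4
  agg=50, p=5, j=5
  agg=56, p=5, j=6
  agg=56, p=6, j=0
  agg=57, p=6, j=1
  agg=59, p=6, j=2
  agg=62, p=6, j=3
  agg=66, p=6, j=4
  agg=71, p=6, j=5
  agg=77, p=6, j=6
  agg=84, p=6, j=7

Final answer: 84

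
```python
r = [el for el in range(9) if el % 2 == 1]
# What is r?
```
Trace:
  el=0
  el=1
  el=2
  el=3
  el=4
  el=5
  el=6
  el=7
  el=8
  r=[1, 3, 5, 7]

Final answer: [1, 3, 5, 7]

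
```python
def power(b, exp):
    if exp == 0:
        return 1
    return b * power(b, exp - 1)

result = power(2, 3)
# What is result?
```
Call trace:
power(b=2, exp=3)
  power(b=2, exp=2)
    power(b=2, exp=1)
      power(b=2, exp=0)
      -> return 1
    -> return 2
  -> return 4
-> return 8

Final answer: 8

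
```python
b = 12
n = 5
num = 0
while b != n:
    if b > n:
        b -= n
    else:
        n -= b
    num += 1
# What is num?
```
Trace:
  b=12
  b=12, n=5
  b=12, n=5, num=0
  b=7, n=5, num=1
  b=2, n=5, num=2
  b=2, n=3, num=3
  b=2, n=1, num=4
  b=1, n=1, num=5

Final answer: 5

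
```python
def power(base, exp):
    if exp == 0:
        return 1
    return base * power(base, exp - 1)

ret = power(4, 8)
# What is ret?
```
Call trace:
power(base=4, exp=8)
  power(base=4, exp=7)
    power(base=4, exp=6)
      power(base=4, exp=5)
        power(base=4, exp=4)
          power(base=4, exp=3)
            power(base=4, exp=2)
              power(base=4, exp=1)
                power(base=4, exp=0)
                -> return 1
              -> return 4
            -> return 16
          -> return 64
        -> return 256
      -> return 1024
    -> return 4096
  -> return 16384
-> return 65536

Final answer: 65536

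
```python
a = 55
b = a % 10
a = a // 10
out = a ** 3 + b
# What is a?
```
Trace:
  a=55
  a=55, b=5
  a=5, b=5
  a=5, b=5, out=130

Final answer: 5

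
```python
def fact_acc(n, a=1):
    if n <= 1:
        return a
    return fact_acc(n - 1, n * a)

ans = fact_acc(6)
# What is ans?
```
Call trace:
fact_acc(n=6, a=1)
  fact_acc(n=5, a=6)
    fact_acc(n=4, a=30)
      fact_acc(n=3, a=120)
        fact_acc(n=2, a=360)
          fact_acc(n=1, a=720)
          -> return 720
        -> return 720
      -> return 720
    -> return 720
  -> return 720
-> return 720

Final answer: 720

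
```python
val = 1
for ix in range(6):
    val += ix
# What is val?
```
Trace:
  val=1
  val=1, ix=0
  val=2, ix=1
  val=4, ix=2
  val=7, ix=3
  val=11, ix=4
  val=16, ix=5

Final answer: 16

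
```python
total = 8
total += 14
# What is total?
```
Trace:
  total=8
  total=22

Final answer: 22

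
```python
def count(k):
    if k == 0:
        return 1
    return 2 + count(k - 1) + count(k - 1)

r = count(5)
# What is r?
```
Call trace (a repeated sub-call is expanded the first time; later identical calls just restate its return value):
count(k=5)
  count(k=4)
    count(k=3)
      count(k=2)
        count(k=1)
          count(k=0)
          -> return 1
          count(k=0)
          -> return 1
        -> return 4
        count(k=1) -> return 4  (same call as traced above)
      -> return 10
      count(k=2) -> return 10  (same call as traced above)
    -> return 22
    count(k=3) -> return 22  (same call as traced above)
  -> return 46
  count(k=4) -> return 46  (same call as traced above)
-> return 94

Final answer: 94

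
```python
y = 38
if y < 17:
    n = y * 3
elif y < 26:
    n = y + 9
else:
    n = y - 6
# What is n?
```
Trace:
  y=38
  y=38, n=32

Final answer: 32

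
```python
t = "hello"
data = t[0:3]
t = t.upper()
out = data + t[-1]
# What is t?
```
Trace:
  t='hello'
  t='hello', data='hel'
  t='HELLO', data='hel'
  t='HELLO', data='hel', out='helO'

Final answer: 'HELLO'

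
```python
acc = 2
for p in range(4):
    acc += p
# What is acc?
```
Trace:
  acc=2
  acc=2, p=0
  acc=3, p=1
  acc=5, p=2
  acc=8, p=3

Final answer: 8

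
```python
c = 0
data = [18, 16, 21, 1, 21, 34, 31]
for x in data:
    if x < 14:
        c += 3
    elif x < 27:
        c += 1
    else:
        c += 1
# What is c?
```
Trace:
  c=0
  c=1, x=18
  c=2, x=16
  c=3, x=21
  c=6, x=1
  c=7, x=21
  c=8, x=34
  c=9, x=31

Final answer: 9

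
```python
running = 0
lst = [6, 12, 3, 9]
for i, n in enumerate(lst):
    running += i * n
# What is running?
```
Trace:
  running=0
  running=0, i=0, n=6
  running=12, i=1, n=12
  running=18, i=2, n=3
  running=45, i=3, n=9

Final answer: 45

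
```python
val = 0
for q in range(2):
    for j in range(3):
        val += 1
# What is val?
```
Trace:
  val=0
  val=1, q=0, j=0
  val=2, q=0, j=1
  val=3, q=0, j=2
  val=4, q=1, j=0
  val=5, q=1, j=1
  val=6, q=1, j=2

Final answer: 6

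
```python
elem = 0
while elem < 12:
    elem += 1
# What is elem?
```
Trace:
  elem=0
  elem=1
  elem=2
  elem=3
  elem=4
  elem=5
  elem=6
  elem=7
  elem=8
  elem=9
  elem=10
  elem=11
  elem=12

Final answer: 12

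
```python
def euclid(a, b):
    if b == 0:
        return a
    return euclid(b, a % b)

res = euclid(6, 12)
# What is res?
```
Call trace:
euclid(a=6, b=12)
  euclid(a=12, b=6)
    euclid(a=6, b=0)
    -> return 6
  -> return 6
-> return 6

Final answer: 6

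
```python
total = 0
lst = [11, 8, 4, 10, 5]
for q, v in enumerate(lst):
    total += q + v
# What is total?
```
Trace:
  total=0
  total=11, q=0, v=11
  total=20, q=1, v=8
  total=26, q=2, v=4
  total=39, q=3, v=10
  total=48, q=4, v=5

Final answer: 48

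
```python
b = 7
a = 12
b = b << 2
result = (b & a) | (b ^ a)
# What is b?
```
Trace:
  b=7
  b=7, a=12
  b=28, a=12
  b=28, a=12, result=28

Final answer: 28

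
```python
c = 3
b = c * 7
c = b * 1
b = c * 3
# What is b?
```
Trace:
  c=3
  c=3, b=21
  c=21, b=21
  c=21, b=63

Final answer: 63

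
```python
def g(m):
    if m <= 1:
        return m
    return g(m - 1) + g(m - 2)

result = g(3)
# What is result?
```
Call trace:
g(m=3)
  g(m=2)
    g(m=1)
    -> return 1
    g(m=0)
    -> return 0
  -> return 1
  g(m=1)
  -> return 1
-> return 2

Final answer: 2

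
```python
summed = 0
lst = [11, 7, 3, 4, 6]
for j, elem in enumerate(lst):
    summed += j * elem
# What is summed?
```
Trace:
  summed=0
  summed=0, j=0, elem=11
  summed=7, j=1, elem=7
  summed=13, j=2, elem=3
  summed=25, j=3, elem=4
  summed=49, j=4, elem=6

Final answer: 49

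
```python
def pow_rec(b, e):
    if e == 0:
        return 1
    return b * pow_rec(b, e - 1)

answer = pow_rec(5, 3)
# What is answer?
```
Call trace:
pow_rec(b=5, e=3)
  pow_rec(b=5, e=2)
    pow_rec(b=5, e=1)
      pow_rec(b=5, e=0)
      -> return 1
    -> return 5
  -> return 25
-> return 125

Final answer: 125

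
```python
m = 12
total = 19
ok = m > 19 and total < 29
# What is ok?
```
Trace:
  m=12
  m=12, total=19
  m=12, total=19, ok=False

Final answer: False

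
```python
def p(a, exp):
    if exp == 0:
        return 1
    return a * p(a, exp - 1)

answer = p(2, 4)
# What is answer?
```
Call trace:
p(a=2, exp=4)
  p(a=2, exp=3)
    p(a=2, exp=2)
      p(a=2, exp=1)
        p(a=2, exp=0)
        -> return 1
      -> return 2
    -> return 4
  -> return 8
-> return 16

Final answer: 16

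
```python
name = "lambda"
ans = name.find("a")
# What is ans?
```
Trace:
  name='lambda'
  name='lambda', ans=1

Final answer: 1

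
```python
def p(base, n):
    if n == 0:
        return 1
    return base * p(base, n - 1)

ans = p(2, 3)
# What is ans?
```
Call trace:
p(base=2, n=3)
  p(base=2, n=2)
    p(base=2, n=1)
      p(base=2, n=0)
      -> return 1
    -> return 2
  -> return 4
-> return 8

Final answer: 8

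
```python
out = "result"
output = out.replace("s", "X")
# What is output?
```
Trace:
  out='result'
  out='result', output='reXult'

Final answer: 'reXult'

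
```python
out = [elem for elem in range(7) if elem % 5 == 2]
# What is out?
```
Trace:
  elem=0
  elem=1
  elem=2
  elem=3
  elem=4
  elem=5
  elem=6
  out=[2]

Final answer: [2]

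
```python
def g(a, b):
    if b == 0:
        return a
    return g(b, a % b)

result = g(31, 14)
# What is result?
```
Call trace:
g(a=31, b=14)
  g(a=14, b=3)
    g(a=3, b=2)
      g(a=2, b=1)
        g(a=1, b=0)
        -> return 1
      -> return 1
    -> return 1
  -> return 1
-> return 1

Final answer: 1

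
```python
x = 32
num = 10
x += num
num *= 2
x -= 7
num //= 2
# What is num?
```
Trace:
  x=32
  x=32, num=10
  x=42, num=10
  x=42, num=20
  x=35, num=20
  x=35, num=10

Final answer: 10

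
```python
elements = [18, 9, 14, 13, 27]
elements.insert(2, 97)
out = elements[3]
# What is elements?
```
Trace:
  elements=[18, 9, 14, 13, 27]
  elements=[18, 9, 97, 14, 13, 27]
  elements=[18, 9, 97, 14, 13, 27], out=14

Final answer: [18, 9, 97, 14, 13, 27]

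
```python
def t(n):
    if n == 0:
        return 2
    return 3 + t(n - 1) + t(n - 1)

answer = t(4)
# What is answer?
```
Call trace (a repeated sub-call is expanded the first time; later identical calls just restate its return value):
t(n=4)
  t(n=3)
    t(n=2)
      t(n=1)
        t(n=0)
        -> return 2
        t(n=0)
        -> return 2
      -> return 7
      t(n=1) -> return 7  (same call as traced above)
    -> return 17
    t(n=2) -> return 17  (same call as traced above)
  -> return 37
  t(n=3) -> return 37  (same call as traced above)
-> return 77

Final answer: 77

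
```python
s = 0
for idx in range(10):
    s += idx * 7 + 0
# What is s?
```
Trace:
  s=0
  s=0, idx=0
  s=7, idx=1
  s=21, idx=2
  s=42, idx=3
  s=70, idx=4
  s=105, idx=5
  s=147, idx=6
  s=196, idx=7
  s=252, idx=8
  s=315, idx=9

Final answer: 315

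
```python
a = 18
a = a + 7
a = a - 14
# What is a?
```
Trace:
  a=18
  a=25
  a=11

Final answer: 11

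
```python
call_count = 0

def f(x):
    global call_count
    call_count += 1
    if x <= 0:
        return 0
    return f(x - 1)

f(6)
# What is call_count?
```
Call trace:
f(x=6)
  f(x=5)
    f(x=4)
      f(x=3)
        f(x=2)
          f(x=1)
            f(x=0)
            -> return 0
          -> return 0
        -> return 0
      -> return 0
    -> return 0
  -> return 0
-> return 0

call_count is incremented once per call. f is entered once for each x = 6, 5, 4, 3, 2, 1, 0 (the x <= 0 call returns without recursing), i.e. 6 + 1 calls.
call_count = 7

Final answer: 7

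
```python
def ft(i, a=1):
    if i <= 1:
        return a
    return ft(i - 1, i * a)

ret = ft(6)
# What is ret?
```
Call trace:
ft(i=6, a=1)
  ft(i=5, a=6)
    ft(i=4, a=30)
      ft(i=3, a=120)
        ft(i=2, a=360)
          ft(i=1, a=720)
          -> return 720
        -> return 720
      -> return 720
    -> return 720
  -> return 720
-> return 720

Final answer: 720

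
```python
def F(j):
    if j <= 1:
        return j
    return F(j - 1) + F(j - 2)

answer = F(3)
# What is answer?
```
Call trace:
F(j=3)
  F(j=2)
    F(j=1)
    -> return 1
    F(j=0)
    -> return 0
  -> return 1
  F(j=1)
  -> return 1
-> return 2

Final answer: 2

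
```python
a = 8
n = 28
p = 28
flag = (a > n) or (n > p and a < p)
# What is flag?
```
Trace:
  a=8
  a=8, n=28
  a=8, n=28, p=28
  a=8, n=28, p=28, flag=False

Final answer: False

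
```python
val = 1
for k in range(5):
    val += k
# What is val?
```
Trace:
  val=1
  val=1, k=0
  val=2, k=1
  val=4, k=2
  val=7, k=3
  val=11, k=4

Final answer: 11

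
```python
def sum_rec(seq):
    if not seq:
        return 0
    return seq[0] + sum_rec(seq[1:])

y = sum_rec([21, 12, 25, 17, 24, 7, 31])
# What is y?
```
Call trace:
sum_rec(seq=[21, 12, 25, 17, 24, 7, 31])
  sum_rec(seq=[12, 25, 17, 24, 7, 31])
    sum_rec(seq=[25, 17, 24, 7, 31])
      sum_rec(seq=[17, 24, 7, 31])
        sum_rec(seq=[24, 7, 31])
          sum_rec(seq=[7, 31])
            sum_rec(seq=[31])
              sum_rec(seq=[])
              -> return 0
            -> return 31
          -> return 38
        -> return 62
      -> return 79
    -> return 104
  -> return 116
-> return 137

Final answer: 137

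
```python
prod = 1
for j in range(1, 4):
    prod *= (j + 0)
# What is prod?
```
Trace:
  prod=1
  prod=1, j=1
  prod=2, j=2
  prod=6, j=3

Final answer: 6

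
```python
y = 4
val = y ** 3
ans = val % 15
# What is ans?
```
Trace:
  y=4
  y=4, val=64
  y=4, val=64, ans=4

Final answer: 4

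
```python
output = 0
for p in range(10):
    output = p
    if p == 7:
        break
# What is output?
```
Trace:
  output=0
  output=0, p=0
  output=1, p=1
  output=2, p=2
  output=3, p=3
  output=4, p=4
  output=5, p=5
  output=6, p=6
  output=7, p=7

Final answer: 7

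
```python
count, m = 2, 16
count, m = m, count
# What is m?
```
Trace:
  count=2, m=16
  count=16, m=2

Final answer: 2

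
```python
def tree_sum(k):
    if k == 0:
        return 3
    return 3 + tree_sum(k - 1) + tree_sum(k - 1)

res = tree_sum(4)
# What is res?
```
Call trace (a repeated sub-call is expanded the first time; later identical calls just restate its return value):
tree_sum(k=4)
  tree_sum(k=3)
    tree_sum(k=2)
      tree_sum(k=1)
        tree_sum(k=0)
        -> return 3
        tree_sum(k=0)
        -> return 3
      -> return 9
      tree_sum(k=1) -> return 9  (same call as traced above)
    -> return 21
    tree_sum(k=2) -> return 21  (same call as traced above)
  -> return 45
  tree_sum(k=3) -> return 45  (same call as traced above)
-> return 93

Final answer: 93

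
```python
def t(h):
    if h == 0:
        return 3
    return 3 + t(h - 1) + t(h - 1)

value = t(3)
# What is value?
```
Call trace (a repeated sub-call is expanded the first time; later identical calls just restate its return value):
t(h=3)
  t(h=2)
    t(h=1)
      t(h=0)
      -> return 3
      t(h=0)
      -> return 3
    -> return 9
    t(h=1) -> return 9  (same call as traced above)
  -> return 21
  t(h=2) -> return 21  (same call as traced above)
-> return 45

Final answer: 45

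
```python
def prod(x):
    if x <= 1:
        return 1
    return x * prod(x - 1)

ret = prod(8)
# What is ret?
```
Call trace:
prod(x=8)
  prod(x=7)
    prod(x=6)
      prod(x=5)
        prod(x=4)
          prod(x=3)
            prod(x=2)
              prod(x=1)
              -> return 1
            -> return 2
          -> return 6
        -> return 24
      -> return 120
    -> return 720
  -> return 5040
-> return 40320

Final answer: 40320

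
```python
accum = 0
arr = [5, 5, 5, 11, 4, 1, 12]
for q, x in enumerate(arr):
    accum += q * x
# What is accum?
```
Trace:
  accum=0
  accum=0, q=0, x=5
  accum=5, q=1, x=5
  accum=15, q=2, x=5
  accum=48, q=3, x=11
  accum=64, q=4, x=4
  accum=69, q=5, x=1
  accum=141, q=6, x=12

Final answer: 141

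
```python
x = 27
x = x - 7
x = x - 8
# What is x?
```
Trace:
  x=27
  x=20
  x=12

Final answer: 12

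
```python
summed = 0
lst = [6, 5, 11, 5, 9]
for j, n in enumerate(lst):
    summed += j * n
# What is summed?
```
Trace:
  summed=0
  summed=0, j=0, n=6
  summed=5, j=1, n=5
  summed=27, j=2, n=11
  summed=42, j=3, n=5
  summed=78, j=4, n=9

Final answer: 78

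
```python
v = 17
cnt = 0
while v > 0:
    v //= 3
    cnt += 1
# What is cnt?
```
Trace:
  v=17
  v=17, cnt=0
  v=5, cnt=1
  v=1, cnt=2
  v=0, cnt=3

Final answer: 3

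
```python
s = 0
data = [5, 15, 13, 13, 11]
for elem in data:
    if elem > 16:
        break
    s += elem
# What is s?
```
Trace:
  s=0
  s=5, elem=5
  s=20, elem=15
  s=33, elem=13
  s=46, elem=13
  s=57, elem=11

Final answer: 57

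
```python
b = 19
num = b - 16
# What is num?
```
Trace:
  b=19
  b=19, num=3

Final answer: 3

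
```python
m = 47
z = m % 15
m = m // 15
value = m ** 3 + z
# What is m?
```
Trace:
  m=47
  m=47, z=2
  m=3, z=2
  m=3, z=2, value=29

Final answer: 3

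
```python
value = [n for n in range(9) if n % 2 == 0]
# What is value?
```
Trace:
  n=0
  n=1
  n=2
  n=3
  n=4
  n=5
  n=6
  n=7
  n=8
  value=[0, 2, 4, 6, 8]

Final answer: [0, 2, 4, 6, 8]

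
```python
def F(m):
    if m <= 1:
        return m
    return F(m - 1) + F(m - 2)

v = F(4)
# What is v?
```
Call trace (a repeated sub-call is expanded the first time; later identical calls just restate its return value):
F(m=4)
  F(m=3)
    F(m=2)
      F(m=1)
      -> return 1
      F(m=0)
      -> return 0
    -> return 1
    F(m=1)
    -> return 1
  -> return 2
  F(m=2) -> return 1  (same call as traced above)
-> return 3

Final answer: 3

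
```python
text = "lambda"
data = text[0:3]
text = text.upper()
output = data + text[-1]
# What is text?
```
Trace:
  text='lambda'
  text='lambda', data='lam'
  text='LAMBDA', data='lam'
  text='LAMBDA', data='lam', output='lamA'

Final answer: 'LAMBDA'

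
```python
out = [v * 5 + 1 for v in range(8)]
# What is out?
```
Trace:
  v=0
  v=1
  v=2
  v=3
  v=4
  v=5
  v=6
  v=7
  out=[1, 6, 11, 16, 21, 26, 31, 36]

Final answer: [1, 6, 11, 16, 21, 26, 31, 36]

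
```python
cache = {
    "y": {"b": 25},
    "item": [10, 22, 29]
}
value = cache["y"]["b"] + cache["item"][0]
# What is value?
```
Trace:
  cache={'y': {'b': 25}, 'item': [10, 22, 29]}
  cache={'y': {'b': 25}, 'item': [10, 22, 29]}, value=35

Final answer: 35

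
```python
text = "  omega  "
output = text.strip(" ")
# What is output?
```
Trace:
  text='  omega  '
  text='  omega  ', output='omega'

Final answer: 'omega'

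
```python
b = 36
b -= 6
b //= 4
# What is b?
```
Trace:
  b=36
  b=30
  b=7

Final answer: 7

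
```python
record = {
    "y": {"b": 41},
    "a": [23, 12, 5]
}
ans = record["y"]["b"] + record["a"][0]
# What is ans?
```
Trace:
  record={'y': {'b': 41}, 'a': [23, 12, 5]}
  record={'y': {'b': 41}, 'a': [23, 12, 5]}, ans=64

Final answer: 64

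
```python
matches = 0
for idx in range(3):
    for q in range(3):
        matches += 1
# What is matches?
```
Trace:
  matches=0
  matches=1, idx=0, q=0
  matches=2, idx=0, q=1
  matches=3, idx=0, q=2
  matches=4, idx=1, q=0
  matches=5, idx=1, q=1
  matches=6, idx=1, q=2
  matches=7, idx=2, q=0
  matches=8, idx=2, q=1
  matches=9, idx=2, q=2

Final answer: 9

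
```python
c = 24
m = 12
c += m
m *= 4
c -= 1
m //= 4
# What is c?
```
Trace:
  c=24
  c=24, m=12
  c=36, m=12
  c=36, m=48
  c=35, m=48
  c=35, m=12

Final answer: 35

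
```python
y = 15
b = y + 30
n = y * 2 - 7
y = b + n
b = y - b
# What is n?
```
Trace:
  y=15
  y=15, b=45
  y=15, b=45, n=23
  y=68, b=45, n=23
  y=68, b=23, n=23

Final answer: 23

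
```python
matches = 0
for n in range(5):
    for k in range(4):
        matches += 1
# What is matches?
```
Trace:
  matches=0
  matches=1, n=0, k=0
  matches=2, n=0, k=1
  matches=3, n=0, k=2
  matches=4, n=0, k=3
  matches=5, n=1, k=0
  matches=6, n=1, k=1
  matches=7, n=1, k=2
  matches=8, n=1, k=3
  matches=9, n=2, k=0
  matches=10, n=2, k=1
  matches=11, n=2, k=2
  matches=12, n=2, k=3
  matches=13, n=3, k=0
  matches=14, n=3, k=1
  matches=15, n=3, k=2
  matches=16, n=3, k=3
  matches=17, n=4, k=0
  matches=18, n=4, k=1
  matches=19, n=4, k=2
  matches=20, n=4, k=3

Final answer: 20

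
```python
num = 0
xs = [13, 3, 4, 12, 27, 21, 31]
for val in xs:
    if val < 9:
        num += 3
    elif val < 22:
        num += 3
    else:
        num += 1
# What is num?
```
Trace:
  num=0
  num=3, val=13
  num=6, val=3
  num=9, val=4
  num=12, val=12
  num=13, val=27
  num=16, val=21
  num=17, val=31

Final answer: 17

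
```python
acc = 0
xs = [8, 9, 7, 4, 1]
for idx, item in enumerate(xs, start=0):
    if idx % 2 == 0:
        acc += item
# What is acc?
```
Trace:
  acc=0
  acc=8, idx=0, item=8
  acc=8, idx=1, item=9
  acc=15, idx=2, item=7
  acc=15, idx=3, item=4
  acc=16, idx=4, item=1

Final answer: 16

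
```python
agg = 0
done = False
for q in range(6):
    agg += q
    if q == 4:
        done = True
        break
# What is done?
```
Trace:
  agg=0
  agg=0, done=False
  agg=0, done=False, q=0
  agg=1, done=False, q=1
  agg=3, done=False, q=2
  agg=6, done=False, q=3
  agg=10, done=True, q=4

Final answer: True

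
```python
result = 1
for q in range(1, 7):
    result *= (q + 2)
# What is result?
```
Trace:
  result=1
  result=3, q=1
  result=12, q=2
  result=60, q=3
  result=360, q=4
  result=2520, q=5
  result=20160, q=6

Final answer: 20160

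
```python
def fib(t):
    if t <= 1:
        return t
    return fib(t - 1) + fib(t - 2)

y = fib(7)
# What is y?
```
Call trace (a repeated sub-call is expanded the first time; later identical calls just restate its return value):
fib(t=7)
  fib(t=6)
    fib(t=5)
      fib(t=4)
        fib(t=3)
          fib(t=2)
            fib(t=1)
            -> return 1
            fib(t=0)
            -> return 0
          -> return 1
          fib(t=1)
          -> return 1
        -> return 2
        fib(t=2) -> return 1  (same call as traced above)
      -> return 3
      fib(t=3) -> return 2  (same call as traced above)
    -> return 5
    fib(t=4) -> return 3  (same call as traced above)
  -> return 8
  fib(t=5) -> return 5  (same call as traced above)
-> return 13

Final answer: 13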